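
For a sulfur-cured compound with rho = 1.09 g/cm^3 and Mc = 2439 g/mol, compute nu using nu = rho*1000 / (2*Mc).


nu = rho * 1000 / (2 * Mc)
nu = 1.09 * 1000 / (2 * 2439)
nu = 1090.0 / 4878
nu = 0.2235 mol/L

0.2235 mol/L


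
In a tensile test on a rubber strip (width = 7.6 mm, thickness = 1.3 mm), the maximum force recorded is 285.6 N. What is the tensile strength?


Area = width * thickness = 7.6 * 1.3 = 9.88 mm^2
TS = force / area = 285.6 / 9.88 = 28.91 MPa

28.91 MPa


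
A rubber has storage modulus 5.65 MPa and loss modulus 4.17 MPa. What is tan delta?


tan delta = E'' / E'
= 4.17 / 5.65
= 0.7381

tan delta = 0.7381


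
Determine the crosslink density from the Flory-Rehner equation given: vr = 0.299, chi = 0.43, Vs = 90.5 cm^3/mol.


ln(1 - vr) = ln(1 - 0.299) = -0.3552
Numerator = -((-0.3552) + 0.299 + 0.43 * 0.299^2) = 0.0178
Denominator = 90.5 * (0.299^(1/3) - 0.299/2) = 46.9865
nu = 0.0178 / 46.9865 = 3.7894e-04 mol/cm^3

3.7894e-04 mol/cm^3


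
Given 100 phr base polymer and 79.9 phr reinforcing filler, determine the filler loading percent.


Filler % = filler / (rubber + filler) * 100
= 79.9 / (100 + 79.9) * 100
= 79.9 / 179.9 * 100
= 44.41%

44.41%


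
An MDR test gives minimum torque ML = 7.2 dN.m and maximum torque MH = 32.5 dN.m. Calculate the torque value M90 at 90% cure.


M90 = ML + 0.9 * (MH - ML)
M90 = 7.2 + 0.9 * (32.5 - 7.2)
M90 = 7.2 + 0.9 * 25.3
M90 = 29.97 dN.m

29.97 dN.m


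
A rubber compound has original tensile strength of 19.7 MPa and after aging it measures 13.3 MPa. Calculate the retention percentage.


Retention = aged / original * 100
= 13.3 / 19.7 * 100
= 67.5%

67.5%


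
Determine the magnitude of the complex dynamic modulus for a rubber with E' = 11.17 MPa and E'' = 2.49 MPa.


|E*| = sqrt(E'^2 + E''^2)
= sqrt(11.17^2 + 2.49^2)
= sqrt(124.7689 + 6.2001)
= 11.444 MPa

11.444 MPa


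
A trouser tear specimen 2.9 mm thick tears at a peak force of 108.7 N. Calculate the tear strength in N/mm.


Tear strength = force / thickness
= 108.7 / 2.9
= 37.48 N/mm

37.48 N/mm


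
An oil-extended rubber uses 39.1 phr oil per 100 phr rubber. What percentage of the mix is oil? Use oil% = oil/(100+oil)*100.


Oil % = oil / (100 + oil) * 100
= 39.1 / (100 + 39.1) * 100
= 39.1 / 139.1 * 100
= 28.11%

28.11%


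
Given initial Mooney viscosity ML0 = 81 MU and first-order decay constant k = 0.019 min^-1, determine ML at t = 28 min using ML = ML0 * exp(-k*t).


ML = ML0 * exp(-k * t)
ML = 81 * exp(-0.019 * 28)
ML = 81 * 0.5874
ML = 47.58 MU

47.58 MU


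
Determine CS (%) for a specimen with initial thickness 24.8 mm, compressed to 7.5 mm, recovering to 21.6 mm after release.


CS = (t0 - recovered) / (t0 - ts) * 100
= (24.8 - 21.6) / (24.8 - 7.5) * 100
= 3.2 / 17.3 * 100
= 18.5%

18.5%


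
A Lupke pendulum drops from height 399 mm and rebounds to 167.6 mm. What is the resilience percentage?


Resilience = h_rebound / h_drop * 100
= 167.6 / 399 * 100
= 42.0%

42.0%


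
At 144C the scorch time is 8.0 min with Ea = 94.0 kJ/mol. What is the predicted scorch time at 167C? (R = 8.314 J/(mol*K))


Convert temperatures: T1 = 144 + 273.15 = 417.15 K, T2 = 167 + 273.15 = 440.15 K
ts2_new = 8.0 * exp(94000 / 8.314 * (1/440.15 - 1/417.15))
1/T2 - 1/T1 = -1.2527e-04
ts2_new = 1.94 min

1.94 min


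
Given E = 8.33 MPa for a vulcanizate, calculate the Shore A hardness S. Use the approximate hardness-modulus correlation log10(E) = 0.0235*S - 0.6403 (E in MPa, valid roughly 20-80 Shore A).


log10(E) = 0.0235*S - 0.6403  =>  S = (log10(E) + 0.6403) / 0.0235
log10(8.33) = 0.920645
S = (0.920645 + 0.6403) / 0.0235 = 1.560945 / 0.0235
S = 66.4

Shore A = 66.4


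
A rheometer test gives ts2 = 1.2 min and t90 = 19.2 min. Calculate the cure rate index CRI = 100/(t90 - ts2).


CRI = 100 / (t90 - ts2)
= 100 / (19.2 - 1.2)
= 100 / 18.0
= 5.56 min^-1

5.56 min^-1


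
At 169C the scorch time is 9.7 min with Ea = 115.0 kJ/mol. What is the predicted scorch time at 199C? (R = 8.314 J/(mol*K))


Convert temperatures: T1 = 169 + 273.15 = 442.15 K, T2 = 199 + 273.15 = 472.15 K
ts2_new = 9.7 * exp(115000 / 8.314 * (1/472.15 - 1/442.15))
1/T2 - 1/T1 = -1.4370e-04
ts2_new = 1.33 min

1.33 min


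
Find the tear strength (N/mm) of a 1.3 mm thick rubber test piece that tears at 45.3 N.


Tear strength = force / thickness
= 45.3 / 1.3
= 34.85 N/mm

34.85 N/mm


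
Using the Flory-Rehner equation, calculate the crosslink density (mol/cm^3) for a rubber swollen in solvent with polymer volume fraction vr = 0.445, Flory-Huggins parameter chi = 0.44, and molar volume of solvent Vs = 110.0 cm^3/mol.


ln(1 - vr) = ln(1 - 0.445) = -0.5888
Numerator = -((-0.5888) + 0.445 + 0.44 * 0.445^2) = 0.0567
Denominator = 110.0 * (0.445^(1/3) - 0.445/2) = 59.5057
nu = 0.0567 / 59.5057 = 9.5211e-04 mol/cm^3

9.5211e-04 mol/cm^3


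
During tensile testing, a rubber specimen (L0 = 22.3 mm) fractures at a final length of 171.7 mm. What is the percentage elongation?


Elongation = (Lf - L0) / L0 * 100
= (171.7 - 22.3) / 22.3 * 100
= 149.4 / 22.3 * 100
= 670.0%

670.0%


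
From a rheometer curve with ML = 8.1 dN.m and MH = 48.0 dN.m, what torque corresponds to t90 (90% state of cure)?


M90 = ML + 0.9 * (MH - ML)
M90 = 8.1 + 0.9 * (48.0 - 8.1)
M90 = 8.1 + 0.9 * 39.9
M90 = 44.01 dN.m

44.01 dN.m


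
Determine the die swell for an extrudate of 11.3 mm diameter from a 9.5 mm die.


Die swell ratio = D_extrudate / D_die
= 11.3 / 9.5
= 1.189

Die swell = 1.189


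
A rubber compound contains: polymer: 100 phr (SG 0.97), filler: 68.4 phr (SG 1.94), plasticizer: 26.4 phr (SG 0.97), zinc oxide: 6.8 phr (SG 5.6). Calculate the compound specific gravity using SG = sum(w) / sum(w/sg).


Sum of weights = 201.6
Volume contributions:
  polymer: 100/0.97 = 103.0928
  filler: 68.4/1.94 = 35.2577
  plasticizer: 26.4/0.97 = 27.2165
  zinc oxide: 6.8/5.6 = 1.2143
Sum of volumes = 166.7813
SG = 201.6 / 166.7813 = 1.209

SG = 1.209


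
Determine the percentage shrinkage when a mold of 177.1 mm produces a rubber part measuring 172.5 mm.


Shrinkage = (mold - part) / mold * 100
= (177.1 - 172.5) / 177.1 * 100
= 4.6 / 177.1 * 100
= 2.6%

2.6%


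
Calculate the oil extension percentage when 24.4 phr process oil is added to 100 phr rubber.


Oil % = oil / (100 + oil) * 100
= 24.4 / (100 + 24.4) * 100
= 24.4 / 124.4 * 100
= 19.61%

19.61%


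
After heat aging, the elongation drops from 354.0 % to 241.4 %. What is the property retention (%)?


Retention = aged / original * 100
= 241.4 / 354.0 * 100
= 68.2%

68.2%


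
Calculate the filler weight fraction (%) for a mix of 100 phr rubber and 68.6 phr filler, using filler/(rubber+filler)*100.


Filler % = filler / (rubber + filler) * 100
= 68.6 / (100 + 68.6) * 100
= 68.6 / 168.6 * 100
= 40.69%

40.69%


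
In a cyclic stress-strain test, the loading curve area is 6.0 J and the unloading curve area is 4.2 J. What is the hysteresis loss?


Hysteresis loss = loading - unloading
= 6.0 - 4.2
= 1.8 J

1.8 J


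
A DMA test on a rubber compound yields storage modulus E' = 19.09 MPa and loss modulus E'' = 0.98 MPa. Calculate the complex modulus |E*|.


|E*| = sqrt(E'^2 + E''^2)
= sqrt(19.09^2 + 0.98^2)
= sqrt(364.4281 + 0.9604)
= 19.115 MPa

19.115 MPa


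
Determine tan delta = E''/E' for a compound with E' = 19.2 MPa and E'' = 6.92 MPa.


tan delta = E'' / E'
= 6.92 / 19.2
= 0.3604

tan delta = 0.3604


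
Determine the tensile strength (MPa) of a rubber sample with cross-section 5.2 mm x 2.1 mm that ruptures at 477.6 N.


Area = width * thickness = 5.2 * 2.1 = 10.92 mm^2
TS = force / area = 477.6 / 10.92 = 43.74 MPa

43.74 MPa


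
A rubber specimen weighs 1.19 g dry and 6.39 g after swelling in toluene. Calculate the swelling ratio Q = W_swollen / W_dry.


Q = W_swollen / W_dry
Q = 6.39 / 1.19
Q = 5.37

Q = 5.37


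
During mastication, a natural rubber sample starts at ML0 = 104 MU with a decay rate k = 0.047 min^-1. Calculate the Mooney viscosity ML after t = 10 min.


ML = ML0 * exp(-k * t)
ML = 104 * exp(-0.047 * 10)
ML = 104 * 0.6250
ML = 65.0 MU

65.0 MU


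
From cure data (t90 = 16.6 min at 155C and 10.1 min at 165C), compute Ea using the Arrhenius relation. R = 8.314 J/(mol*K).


T1 = 428.15 K, T2 = 438.15 K
1/T1 - 1/T2 = 5.3307e-05
ln(t1/t2) = ln(16.6/10.1) = 0.4969
Ea = 8.314 * 0.4969 / 5.3307e-05 = 77494.1957 J/mol
Ea = 77.49 kJ/mol

77.49 kJ/mol


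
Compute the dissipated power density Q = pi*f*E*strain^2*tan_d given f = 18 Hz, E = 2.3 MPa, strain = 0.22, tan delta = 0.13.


Q = pi * f * E * strain^2 * tan_d
= pi * 18 * 2.3 * 0.22^2 * 0.13
= pi * 18 * 2.3 * 0.0484 * 0.13
= 0.8183

Q = 0.8183


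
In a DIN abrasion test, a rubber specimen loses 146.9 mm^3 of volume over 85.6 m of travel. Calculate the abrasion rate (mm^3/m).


Rate = volume_loss / distance
= 146.9 / 85.6
= 1.716 mm^3/m

1.716 mm^3/m


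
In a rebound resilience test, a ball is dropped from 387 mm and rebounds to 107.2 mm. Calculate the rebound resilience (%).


Resilience = h_rebound / h_drop * 100
= 107.2 / 387 * 100
= 27.7%

27.7%


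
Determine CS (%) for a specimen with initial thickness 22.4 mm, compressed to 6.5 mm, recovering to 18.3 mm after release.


CS = (t0 - recovered) / (t0 - ts) * 100
= (22.4 - 18.3) / (22.4 - 6.5) * 100
= 4.1 / 15.9 * 100
= 25.8%

25.8%


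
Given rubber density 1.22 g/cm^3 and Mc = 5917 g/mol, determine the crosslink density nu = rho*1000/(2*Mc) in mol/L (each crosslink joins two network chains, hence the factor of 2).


nu = rho * 1000 / (2 * Mc)
nu = 1.22 * 1000 / (2 * 5917)
nu = 1220.0 / 11834
nu = 0.1031 mol/L

0.1031 mol/L


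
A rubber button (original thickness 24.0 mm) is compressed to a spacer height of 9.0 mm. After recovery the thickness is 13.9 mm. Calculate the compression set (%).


CS = (t0 - recovered) / (t0 - ts) * 100
= (24.0 - 13.9) / (24.0 - 9.0) * 100
= 10.1 / 15.0 * 100
= 67.3%

67.3%


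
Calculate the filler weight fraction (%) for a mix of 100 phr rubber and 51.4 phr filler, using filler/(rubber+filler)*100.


Filler % = filler / (rubber + filler) * 100
= 51.4 / (100 + 51.4) * 100
= 51.4 / 151.4 * 100
= 33.95%

33.95%


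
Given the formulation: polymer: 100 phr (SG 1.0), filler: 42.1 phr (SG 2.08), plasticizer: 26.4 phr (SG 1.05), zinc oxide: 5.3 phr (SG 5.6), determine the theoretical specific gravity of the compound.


Sum of weights = 173.8
Volume contributions:
  polymer: 100/1.0 = 100.0000
  filler: 42.1/2.08 = 20.2404
  plasticizer: 26.4/1.05 = 25.1429
  zinc oxide: 5.3/5.6 = 0.9464
Sum of volumes = 146.3297
SG = 173.8 / 146.3297 = 1.188

SG = 1.188


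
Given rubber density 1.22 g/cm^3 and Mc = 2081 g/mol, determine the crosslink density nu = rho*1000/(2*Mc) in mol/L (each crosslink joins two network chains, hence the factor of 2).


nu = rho * 1000 / (2 * Mc)
nu = 1.22 * 1000 / (2 * 2081)
nu = 1220.0 / 4162
nu = 0.2931 mol/L

0.2931 mol/L


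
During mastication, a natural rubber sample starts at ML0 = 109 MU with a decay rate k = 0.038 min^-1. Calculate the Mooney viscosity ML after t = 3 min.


ML = ML0 * exp(-k * t)
ML = 109 * exp(-0.038 * 3)
ML = 109 * 0.8923
ML = 97.26 MU

97.26 MU


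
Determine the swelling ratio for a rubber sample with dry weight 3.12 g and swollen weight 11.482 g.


Q = W_swollen / W_dry
Q = 11.482 / 3.12
Q = 3.68

Q = 3.68


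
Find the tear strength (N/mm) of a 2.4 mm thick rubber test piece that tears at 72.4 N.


Tear strength = force / thickness
= 72.4 / 2.4
= 30.17 N/mm

30.17 N/mm


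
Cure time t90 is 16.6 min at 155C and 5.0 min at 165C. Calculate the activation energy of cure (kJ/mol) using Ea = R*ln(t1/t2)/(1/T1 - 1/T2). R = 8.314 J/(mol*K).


T1 = 428.15 K, T2 = 438.15 K
1/T1 - 1/T2 = 5.3307e-05
ln(t1/t2) = ln(16.6/5.0) = 1.2000
Ea = 8.314 * 1.2000 / 5.3307e-05 = 187153.2119 J/mol
Ea = 187.15 kJ/mol

187.15 kJ/mol


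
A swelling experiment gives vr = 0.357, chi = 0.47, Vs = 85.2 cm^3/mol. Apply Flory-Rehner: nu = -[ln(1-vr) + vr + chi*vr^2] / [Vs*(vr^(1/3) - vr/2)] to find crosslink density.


ln(1 - vr) = ln(1 - 0.357) = -0.4416
Numerator = -((-0.4416) + 0.357 + 0.47 * 0.357^2) = 0.0247
Denominator = 85.2 * (0.357^(1/3) - 0.357/2) = 45.2324
nu = 0.0247 / 45.2324 = 5.4628e-04 mol/cm^3

5.4628e-04 mol/cm^3


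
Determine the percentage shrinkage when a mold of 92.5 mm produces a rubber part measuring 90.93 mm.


Shrinkage = (mold - part) / mold * 100
= (92.5 - 90.93) / 92.5 * 100
= 1.57 / 92.5 * 100
= 1.7%

1.7%


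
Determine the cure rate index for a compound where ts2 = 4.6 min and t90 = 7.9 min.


CRI = 100 / (t90 - ts2)
= 100 / (7.9 - 4.6)
= 100 / 3.3
= 30.3 min^-1

30.3 min^-1


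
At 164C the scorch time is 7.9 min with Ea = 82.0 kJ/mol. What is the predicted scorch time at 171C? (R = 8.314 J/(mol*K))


Convert temperatures: T1 = 164 + 273.15 = 437.15 K, T2 = 171 + 273.15 = 444.15 K
ts2_new = 7.9 * exp(82000 / 8.314 * (1/444.15 - 1/437.15))
1/T2 - 1/T1 = -3.6053e-05
ts2_new = 5.54 min

5.54 min


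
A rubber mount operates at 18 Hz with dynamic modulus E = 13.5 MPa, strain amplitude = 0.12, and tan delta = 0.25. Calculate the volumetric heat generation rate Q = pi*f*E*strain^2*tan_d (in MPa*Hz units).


Q = pi * f * E * strain^2 * tan_d
= pi * 18 * 13.5 * 0.12^2 * 0.25
= pi * 18 * 13.5 * 0.0144 * 0.25
= 2.7483

Q = 2.7483


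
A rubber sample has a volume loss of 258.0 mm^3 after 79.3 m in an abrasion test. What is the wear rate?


Rate = volume_loss / distance
= 258.0 / 79.3
= 3.253 mm^3/m

3.253 mm^3/m


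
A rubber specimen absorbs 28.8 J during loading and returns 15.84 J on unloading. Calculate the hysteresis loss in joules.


Hysteresis loss = loading - unloading
= 28.8 - 15.84
= 12.96 J

12.96 J


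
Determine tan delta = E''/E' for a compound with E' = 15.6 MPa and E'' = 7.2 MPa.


tan delta = E'' / E'
= 7.2 / 15.6
= 0.4615

tan delta = 0.4615


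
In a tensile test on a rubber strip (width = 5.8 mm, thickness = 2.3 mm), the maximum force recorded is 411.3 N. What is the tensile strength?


Area = width * thickness = 5.8 * 2.3 = 13.34 mm^2
TS = force / area = 411.3 / 13.34 = 30.83 MPa

30.83 MPa


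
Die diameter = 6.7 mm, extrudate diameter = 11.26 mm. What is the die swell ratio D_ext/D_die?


Die swell ratio = D_extrudate / D_die
= 11.26 / 6.7
= 1.681

Die swell = 1.681


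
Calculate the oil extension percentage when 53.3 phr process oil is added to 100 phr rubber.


Oil % = oil / (100 + oil) * 100
= 53.3 / (100 + 53.3) * 100
= 53.3 / 153.3 * 100
= 34.77%

34.77%


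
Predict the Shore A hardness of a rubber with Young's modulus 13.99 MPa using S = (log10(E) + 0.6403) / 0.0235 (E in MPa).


log10(E) = 0.0235*S - 0.6403  =>  S = (log10(E) + 0.6403) / 0.0235
log10(13.99) = 1.145818
S = (1.145818 + 0.6403) / 0.0235 = 1.786118 / 0.0235
S = 76.0

Shore A = 76.0


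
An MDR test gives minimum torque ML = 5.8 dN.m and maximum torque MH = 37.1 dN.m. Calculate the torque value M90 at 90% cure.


M90 = ML + 0.9 * (MH - ML)
M90 = 5.8 + 0.9 * (37.1 - 5.8)
M90 = 5.8 + 0.9 * 31.3
M90 = 33.97 dN.m

33.97 dN.m


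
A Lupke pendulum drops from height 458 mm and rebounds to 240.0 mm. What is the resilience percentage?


Resilience = h_rebound / h_drop * 100
= 240.0 / 458 * 100
= 52.4%

52.4%


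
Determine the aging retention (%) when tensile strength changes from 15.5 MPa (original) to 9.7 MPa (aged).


Retention = aged / original * 100
= 9.7 / 15.5 * 100
= 62.6%

62.6%


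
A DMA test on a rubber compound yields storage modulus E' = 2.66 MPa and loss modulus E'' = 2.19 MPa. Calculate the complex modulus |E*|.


|E*| = sqrt(E'^2 + E''^2)
= sqrt(2.66^2 + 2.19^2)
= sqrt(7.0756 + 4.7961)
= 3.446 MPa

3.446 MPa


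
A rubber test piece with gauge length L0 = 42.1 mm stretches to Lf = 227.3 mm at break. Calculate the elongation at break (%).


Elongation = (Lf - L0) / L0 * 100
= (227.3 - 42.1) / 42.1 * 100
= 185.2 / 42.1 * 100
= 439.9%

439.9%


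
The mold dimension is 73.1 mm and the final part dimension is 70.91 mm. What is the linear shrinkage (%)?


Shrinkage = (mold - part) / mold * 100
= (73.1 - 70.91) / 73.1 * 100
= 2.19 / 73.1 * 100
= 3.0%

3.0%


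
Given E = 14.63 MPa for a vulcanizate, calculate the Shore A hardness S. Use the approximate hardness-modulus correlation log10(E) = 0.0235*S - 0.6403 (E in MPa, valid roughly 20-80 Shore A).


log10(E) = 0.0235*S - 0.6403  =>  S = (log10(E) + 0.6403) / 0.0235
log10(14.63) = 1.165244
S = (1.165244 + 0.6403) / 0.0235 = 1.805544 / 0.0235
S = 76.8

Shore A = 76.8


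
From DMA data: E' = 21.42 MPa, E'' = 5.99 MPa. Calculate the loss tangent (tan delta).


tan delta = E'' / E'
= 5.99 / 21.42
= 0.2796

tan delta = 0.2796


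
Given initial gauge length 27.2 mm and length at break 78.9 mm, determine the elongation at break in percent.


Elongation = (Lf - L0) / L0 * 100
= (78.9 - 27.2) / 27.2 * 100
= 51.7 / 27.2 * 100
= 190.1%

190.1%


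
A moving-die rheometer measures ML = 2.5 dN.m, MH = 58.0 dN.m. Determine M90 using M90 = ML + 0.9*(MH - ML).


M90 = ML + 0.9 * (MH - ML)
M90 = 2.5 + 0.9 * (58.0 - 2.5)
M90 = 2.5 + 0.9 * 55.5
M90 = 52.45 dN.m

52.45 dN.m


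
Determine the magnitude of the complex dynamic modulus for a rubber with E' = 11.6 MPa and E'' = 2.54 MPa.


|E*| = sqrt(E'^2 + E''^2)
= sqrt(11.6^2 + 2.54^2)
= sqrt(134.5600 + 6.4516)
= 11.875 MPa

11.875 MPa


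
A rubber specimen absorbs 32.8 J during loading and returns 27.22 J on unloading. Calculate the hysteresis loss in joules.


Hysteresis loss = loading - unloading
= 32.8 - 27.22
= 5.58 J

5.58 J


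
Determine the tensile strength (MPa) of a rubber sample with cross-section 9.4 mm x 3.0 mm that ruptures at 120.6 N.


Area = width * thickness = 9.4 * 3.0 = 28.2 mm^2
TS = force / area = 120.6 / 28.2 = 4.28 MPa

4.28 MPa


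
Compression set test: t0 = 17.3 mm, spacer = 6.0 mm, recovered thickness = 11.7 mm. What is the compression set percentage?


CS = (t0 - recovered) / (t0 - ts) * 100
= (17.3 - 11.7) / (17.3 - 6.0) * 100
= 5.6 / 11.3 * 100
= 49.6%

49.6%


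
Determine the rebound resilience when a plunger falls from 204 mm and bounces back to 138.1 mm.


Resilience = h_rebound / h_drop * 100
= 138.1 / 204 * 100
= 67.7%

67.7%


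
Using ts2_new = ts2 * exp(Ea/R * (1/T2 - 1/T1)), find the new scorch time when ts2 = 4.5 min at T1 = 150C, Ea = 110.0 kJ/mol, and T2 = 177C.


Convert temperatures: T1 = 150 + 273.15 = 423.15 K, T2 = 177 + 273.15 = 450.15 K
ts2_new = 4.5 * exp(110000 / 8.314 * (1/450.15 - 1/423.15))
1/T2 - 1/T1 = -1.4175e-04
ts2_new = 0.69 min

0.69 min


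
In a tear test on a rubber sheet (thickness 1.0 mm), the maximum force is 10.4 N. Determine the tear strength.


Tear strength = force / thickness
= 10.4 / 1.0
= 10.4 N/mm

10.4 N/mm


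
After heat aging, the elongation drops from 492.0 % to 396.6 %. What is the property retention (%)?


Retention = aged / original * 100
= 396.6 / 492.0 * 100
= 80.6%

80.6%


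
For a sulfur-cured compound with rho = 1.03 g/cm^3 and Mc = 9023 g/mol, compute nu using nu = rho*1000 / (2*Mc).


nu = rho * 1000 / (2 * Mc)
nu = 1.03 * 1000 / (2 * 9023)
nu = 1030.0 / 18046
nu = 0.0571 mol/L

0.0571 mol/L


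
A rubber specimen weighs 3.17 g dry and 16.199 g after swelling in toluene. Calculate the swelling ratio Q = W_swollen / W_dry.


Q = W_swollen / W_dry
Q = 16.199 / 3.17
Q = 5.11

Q = 5.11


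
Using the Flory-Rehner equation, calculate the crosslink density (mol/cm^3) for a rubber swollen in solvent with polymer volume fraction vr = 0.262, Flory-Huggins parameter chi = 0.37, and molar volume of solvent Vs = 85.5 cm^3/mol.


ln(1 - vr) = ln(1 - 0.262) = -0.3038
Numerator = -((-0.3038) + 0.262 + 0.37 * 0.262^2) = 0.0164
Denominator = 85.5 * (0.262^(1/3) - 0.262/2) = 43.5095
nu = 0.0164 / 43.5095 = 3.7723e-04 mol/cm^3

3.7723e-04 mol/cm^3


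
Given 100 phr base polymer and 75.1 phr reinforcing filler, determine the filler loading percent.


Filler % = filler / (rubber + filler) * 100
= 75.1 / (100 + 75.1) * 100
= 75.1 / 175.1 * 100
= 42.89%

42.89%


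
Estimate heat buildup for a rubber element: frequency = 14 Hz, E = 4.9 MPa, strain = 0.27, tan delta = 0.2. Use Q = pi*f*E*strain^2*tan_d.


Q = pi * f * E * strain^2 * tan_d
= pi * 14 * 4.9 * 0.27^2 * 0.2
= pi * 14 * 4.9 * 0.0729 * 0.2
= 3.1422

Q = 3.1422


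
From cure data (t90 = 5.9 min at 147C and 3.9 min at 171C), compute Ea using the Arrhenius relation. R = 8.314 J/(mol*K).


T1 = 420.15 K, T2 = 444.15 K
1/T1 - 1/T2 = 1.2861e-04
ln(t1/t2) = ln(5.9/3.9) = 0.4140
Ea = 8.314 * 0.4140 / 1.2861e-04 = 26761.3344 J/mol
Ea = 26.76 kJ/mol

26.76 kJ/mol


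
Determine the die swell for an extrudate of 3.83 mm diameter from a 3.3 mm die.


Die swell ratio = D_extrudate / D_die
= 3.83 / 3.3
= 1.161

Die swell = 1.161


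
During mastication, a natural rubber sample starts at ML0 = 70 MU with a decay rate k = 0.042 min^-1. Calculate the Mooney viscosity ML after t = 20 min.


ML = ML0 * exp(-k * t)
ML = 70 * exp(-0.042 * 20)
ML = 70 * 0.4317
ML = 30.22 MU

30.22 MU


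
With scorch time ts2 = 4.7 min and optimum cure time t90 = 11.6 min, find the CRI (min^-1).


CRI = 100 / (t90 - ts2)
= 100 / (11.6 - 4.7)
= 100 / 6.9
= 14.49 min^-1

14.49 min^-1


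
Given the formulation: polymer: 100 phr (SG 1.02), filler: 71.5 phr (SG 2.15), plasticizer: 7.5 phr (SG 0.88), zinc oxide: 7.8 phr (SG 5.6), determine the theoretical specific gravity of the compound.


Sum of weights = 186.8
Volume contributions:
  polymer: 100/1.02 = 98.0392
  filler: 71.5/2.15 = 33.2558
  plasticizer: 7.5/0.88 = 8.5227
  zinc oxide: 7.8/5.6 = 1.3929
Sum of volumes = 141.2106
SG = 186.8 / 141.2106 = 1.323

SG = 1.323


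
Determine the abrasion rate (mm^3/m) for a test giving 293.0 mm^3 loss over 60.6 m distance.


Rate = volume_loss / distance
= 293.0 / 60.6
= 4.835 mm^3/m

4.835 mm^3/m


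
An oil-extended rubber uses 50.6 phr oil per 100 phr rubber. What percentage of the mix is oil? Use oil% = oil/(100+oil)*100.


Oil % = oil / (100 + oil) * 100
= 50.6 / (100 + 50.6) * 100
= 50.6 / 150.6 * 100
= 33.6%

33.6%


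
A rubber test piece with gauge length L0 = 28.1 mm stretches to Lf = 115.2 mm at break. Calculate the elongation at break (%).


Elongation = (Lf - L0) / L0 * 100
= (115.2 - 28.1) / 28.1 * 100
= 87.1 / 28.1 * 100
= 310.0%

310.0%


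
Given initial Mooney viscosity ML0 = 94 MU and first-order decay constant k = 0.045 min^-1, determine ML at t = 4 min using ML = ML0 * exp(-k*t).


ML = ML0 * exp(-k * t)
ML = 94 * exp(-0.045 * 4)
ML = 94 * 0.8353
ML = 78.52 MU

78.52 MU


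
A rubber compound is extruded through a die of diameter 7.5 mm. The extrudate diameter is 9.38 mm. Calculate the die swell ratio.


Die swell ratio = D_extrudate / D_die
= 9.38 / 7.5
= 1.251

Die swell = 1.251


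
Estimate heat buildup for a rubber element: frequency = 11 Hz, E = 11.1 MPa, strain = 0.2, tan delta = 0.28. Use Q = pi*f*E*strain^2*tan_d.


Q = pi * f * E * strain^2 * tan_d
= pi * 11 * 11.1 * 0.2^2 * 0.28
= pi * 11 * 11.1 * 0.0400 * 0.28
= 4.2962

Q = 4.2962


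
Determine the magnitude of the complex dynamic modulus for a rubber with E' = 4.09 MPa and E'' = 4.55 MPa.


|E*| = sqrt(E'^2 + E''^2)
= sqrt(4.09^2 + 4.55^2)
= sqrt(16.7281 + 20.7025)
= 6.118 MPa

6.118 MPa


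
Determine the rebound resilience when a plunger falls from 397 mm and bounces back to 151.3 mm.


Resilience = h_rebound / h_drop * 100
= 151.3 / 397 * 100
= 38.1%

38.1%


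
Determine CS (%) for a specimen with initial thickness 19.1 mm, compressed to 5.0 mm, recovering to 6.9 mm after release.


CS = (t0 - recovered) / (t0 - ts) * 100
= (19.1 - 6.9) / (19.1 - 5.0) * 100
= 12.2 / 14.1 * 100
= 86.5%

86.5%


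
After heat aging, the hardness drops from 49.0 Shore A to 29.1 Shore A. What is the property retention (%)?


Retention = aged / original * 100
= 29.1 / 49.0 * 100
= 59.4%

59.4%


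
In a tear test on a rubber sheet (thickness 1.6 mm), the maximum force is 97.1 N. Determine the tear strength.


Tear strength = force / thickness
= 97.1 / 1.6
= 60.69 N/mm

60.69 N/mm


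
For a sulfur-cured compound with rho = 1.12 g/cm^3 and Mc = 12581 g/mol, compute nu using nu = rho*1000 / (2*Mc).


nu = rho * 1000 / (2 * Mc)
nu = 1.12 * 1000 / (2 * 12581)
nu = 1120.0 / 25162
nu = 0.0445 mol/L

0.0445 mol/L


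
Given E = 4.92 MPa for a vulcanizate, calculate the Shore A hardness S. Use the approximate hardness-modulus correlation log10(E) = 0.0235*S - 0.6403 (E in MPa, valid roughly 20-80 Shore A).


log10(E) = 0.0235*S - 0.6403  =>  S = (log10(E) + 0.6403) / 0.0235
log10(4.92) = 0.691965
S = (0.691965 + 0.6403) / 0.0235 = 1.332265 / 0.0235
S = 56.7

Shore A = 56.7


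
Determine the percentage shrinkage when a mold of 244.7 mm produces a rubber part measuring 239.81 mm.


Shrinkage = (mold - part) / mold * 100
= (244.7 - 239.81) / 244.7 * 100
= 4.89 / 244.7 * 100
= 2.0%

2.0%


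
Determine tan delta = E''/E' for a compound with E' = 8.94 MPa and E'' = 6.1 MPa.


tan delta = E'' / E'
= 6.1 / 8.94
= 0.6823

tan delta = 0.6823


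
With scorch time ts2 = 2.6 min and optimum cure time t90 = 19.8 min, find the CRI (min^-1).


CRI = 100 / (t90 - ts2)
= 100 / (19.8 - 2.6)
= 100 / 17.2
= 5.81 min^-1

5.81 min^-1


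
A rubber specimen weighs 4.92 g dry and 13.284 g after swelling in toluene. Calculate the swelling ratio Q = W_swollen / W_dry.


Q = W_swollen / W_dry
Q = 13.284 / 4.92
Q = 2.7

Q = 2.7


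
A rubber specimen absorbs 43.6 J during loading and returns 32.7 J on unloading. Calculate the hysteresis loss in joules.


Hysteresis loss = loading - unloading
= 43.6 - 32.7
= 10.9 J

10.9 J


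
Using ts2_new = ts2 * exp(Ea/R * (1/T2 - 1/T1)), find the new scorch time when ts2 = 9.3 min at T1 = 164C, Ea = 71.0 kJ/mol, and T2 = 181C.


Convert temperatures: T1 = 164 + 273.15 = 437.15 K, T2 = 181 + 273.15 = 454.15 K
ts2_new = 9.3 * exp(71000 / 8.314 * (1/454.15 - 1/437.15))
1/T2 - 1/T1 = -8.5629e-05
ts2_new = 4.48 min

4.48 min


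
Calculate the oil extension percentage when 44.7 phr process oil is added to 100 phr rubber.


Oil % = oil / (100 + oil) * 100
= 44.7 / (100 + 44.7) * 100
= 44.7 / 144.7 * 100
= 30.89%

30.89%


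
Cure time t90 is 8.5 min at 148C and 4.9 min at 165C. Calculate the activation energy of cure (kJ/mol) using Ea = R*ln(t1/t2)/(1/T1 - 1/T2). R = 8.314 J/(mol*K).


T1 = 421.15 K, T2 = 438.15 K
1/T1 - 1/T2 = 9.2128e-05
ln(t1/t2) = ln(8.5/4.9) = 0.5508
Ea = 8.314 * 0.5508 / 9.2128e-05 = 49709.4618 J/mol
Ea = 49.71 kJ/mol

49.71 kJ/mol


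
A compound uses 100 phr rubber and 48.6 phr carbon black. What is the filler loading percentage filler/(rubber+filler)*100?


Filler % = filler / (rubber + filler) * 100
= 48.6 / (100 + 48.6) * 100
= 48.6 / 148.6 * 100
= 32.71%

32.71%


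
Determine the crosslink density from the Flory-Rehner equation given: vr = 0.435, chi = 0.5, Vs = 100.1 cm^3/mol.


ln(1 - vr) = ln(1 - 0.435) = -0.5709
Numerator = -((-0.5709) + 0.435 + 0.5 * 0.435^2) = 0.0413
Denominator = 100.1 * (0.435^(1/3) - 0.435/2) = 54.0739
nu = 0.0413 / 54.0739 = 7.6409e-04 mol/cm^3

7.6409e-04 mol/cm^3


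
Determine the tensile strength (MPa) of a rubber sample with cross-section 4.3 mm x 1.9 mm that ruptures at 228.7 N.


Area = width * thickness = 4.3 * 1.9 = 8.17 mm^2
TS = force / area = 228.7 / 8.17 = 27.99 MPa

27.99 MPa


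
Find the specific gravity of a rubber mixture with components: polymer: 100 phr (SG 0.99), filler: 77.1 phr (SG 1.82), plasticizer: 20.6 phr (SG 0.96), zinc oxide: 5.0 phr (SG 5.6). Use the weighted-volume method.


Sum of weights = 202.7
Volume contributions:
  polymer: 100/0.99 = 101.0101
  filler: 77.1/1.82 = 42.3626
  plasticizer: 20.6/0.96 = 21.4583
  zinc oxide: 5.0/5.6 = 0.8929
Sum of volumes = 165.7239
SG = 202.7 / 165.7239 = 1.223

SG = 1.223


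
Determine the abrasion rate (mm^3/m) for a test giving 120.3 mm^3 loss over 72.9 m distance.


Rate = volume_loss / distance
= 120.3 / 72.9
= 1.65 mm^3/m

1.65 mm^3/m


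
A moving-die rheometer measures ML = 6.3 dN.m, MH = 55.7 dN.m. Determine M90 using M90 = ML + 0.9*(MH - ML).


M90 = ML + 0.9 * (MH - ML)
M90 = 6.3 + 0.9 * (55.7 - 6.3)
M90 = 6.3 + 0.9 * 49.4
M90 = 50.76 dN.m

50.76 dN.m


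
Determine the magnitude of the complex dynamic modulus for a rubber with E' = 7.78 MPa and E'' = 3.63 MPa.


|E*| = sqrt(E'^2 + E''^2)
= sqrt(7.78^2 + 3.63^2)
= sqrt(60.5284 + 13.1769)
= 8.585 MPa

8.585 MPa


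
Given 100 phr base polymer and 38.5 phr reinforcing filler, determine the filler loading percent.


Filler % = filler / (rubber + filler) * 100
= 38.5 / (100 + 38.5) * 100
= 38.5 / 138.5 * 100
= 27.8%

27.8%


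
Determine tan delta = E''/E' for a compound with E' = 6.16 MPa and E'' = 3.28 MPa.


tan delta = E'' / E'
= 3.28 / 6.16
= 0.5325

tan delta = 0.5325


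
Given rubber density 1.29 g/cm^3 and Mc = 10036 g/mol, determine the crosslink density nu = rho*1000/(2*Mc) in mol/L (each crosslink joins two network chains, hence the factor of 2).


nu = rho * 1000 / (2 * Mc)
nu = 1.29 * 1000 / (2 * 10036)
nu = 1290.0 / 20072
nu = 0.0643 mol/L

0.0643 mol/L


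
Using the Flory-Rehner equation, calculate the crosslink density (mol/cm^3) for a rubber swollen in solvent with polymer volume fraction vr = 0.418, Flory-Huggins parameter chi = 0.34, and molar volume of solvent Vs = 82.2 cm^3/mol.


ln(1 - vr) = ln(1 - 0.418) = -0.5413
Numerator = -((-0.5413) + 0.418 + 0.34 * 0.418^2) = 0.0639
Denominator = 82.2 * (0.418^(1/3) - 0.418/2) = 44.2809
nu = 0.0639 / 44.2809 = 0.0014 mol/cm^3

0.0014 mol/cm^3


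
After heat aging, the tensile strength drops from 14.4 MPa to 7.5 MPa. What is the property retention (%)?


Retention = aged / original * 100
= 7.5 / 14.4 * 100
= 52.1%

52.1%


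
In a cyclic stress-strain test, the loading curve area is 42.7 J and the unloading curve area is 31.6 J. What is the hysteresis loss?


Hysteresis loss = loading - unloading
= 42.7 - 31.6
= 11.1 J

11.1 J


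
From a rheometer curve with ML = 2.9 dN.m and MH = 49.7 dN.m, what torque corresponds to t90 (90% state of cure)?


M90 = ML + 0.9 * (MH - ML)
M90 = 2.9 + 0.9 * (49.7 - 2.9)
M90 = 2.9 + 0.9 * 46.8
M90 = 45.02 dN.m

45.02 dN.m


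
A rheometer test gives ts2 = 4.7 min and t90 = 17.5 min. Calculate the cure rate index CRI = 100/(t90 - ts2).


CRI = 100 / (t90 - ts2)
= 100 / (17.5 - 4.7)
= 100 / 12.8
= 7.81 min^-1

7.81 min^-1


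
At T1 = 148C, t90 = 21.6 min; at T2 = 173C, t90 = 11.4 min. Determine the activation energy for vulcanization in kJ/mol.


T1 = 421.15 K, T2 = 446.15 K
1/T1 - 1/T2 = 1.3305e-04
ln(t1/t2) = ln(21.6/11.4) = 0.6391
Ea = 8.314 * 0.6391 / 1.3305e-04 = 39934.0091 J/mol
Ea = 39.93 kJ/mol

39.93 kJ/mol


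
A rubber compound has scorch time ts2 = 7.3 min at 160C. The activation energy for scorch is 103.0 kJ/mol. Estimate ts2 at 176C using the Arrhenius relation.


Convert temperatures: T1 = 160 + 273.15 = 433.15 K, T2 = 176 + 273.15 = 449.15 K
ts2_new = 7.3 * exp(103000 / 8.314 * (1/449.15 - 1/433.15))
1/T2 - 1/T1 = -8.2241e-05
ts2_new = 2.64 min

2.64 min


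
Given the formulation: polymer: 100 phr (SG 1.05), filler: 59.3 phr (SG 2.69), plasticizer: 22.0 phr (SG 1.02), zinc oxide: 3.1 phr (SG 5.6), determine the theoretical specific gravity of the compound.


Sum of weights = 184.4
Volume contributions:
  polymer: 100/1.05 = 95.2381
  filler: 59.3/2.69 = 22.0446
  plasticizer: 22.0/1.02 = 21.5686
  zinc oxide: 3.1/5.6 = 0.5536
Sum of volumes = 139.4049
SG = 184.4 / 139.4049 = 1.323

SG = 1.323


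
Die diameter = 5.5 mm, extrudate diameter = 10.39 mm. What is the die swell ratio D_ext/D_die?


Die swell ratio = D_extrudate / D_die
= 10.39 / 5.5
= 1.889

Die swell = 1.889


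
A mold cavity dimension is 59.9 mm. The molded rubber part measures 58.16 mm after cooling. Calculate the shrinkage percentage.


Shrinkage = (mold - part) / mold * 100
= (59.9 - 58.16) / 59.9 * 100
= 1.74 / 59.9 * 100
= 2.9%

2.9%


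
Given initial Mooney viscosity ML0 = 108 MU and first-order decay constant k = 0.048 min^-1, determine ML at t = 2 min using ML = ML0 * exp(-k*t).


ML = ML0 * exp(-k * t)
ML = 108 * exp(-0.048 * 2)
ML = 108 * 0.9085
ML = 98.11 MU

98.11 MU


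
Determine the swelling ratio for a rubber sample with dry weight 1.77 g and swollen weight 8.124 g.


Q = W_swollen / W_dry
Q = 8.124 / 1.77
Q = 4.59

Q = 4.59


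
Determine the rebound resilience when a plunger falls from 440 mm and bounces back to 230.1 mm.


Resilience = h_rebound / h_drop * 100
= 230.1 / 440 * 100
= 52.3%

52.3%


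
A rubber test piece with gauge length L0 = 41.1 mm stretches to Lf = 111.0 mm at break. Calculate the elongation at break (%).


Elongation = (Lf - L0) / L0 * 100
= (111.0 - 41.1) / 41.1 * 100
= 69.9 / 41.1 * 100
= 170.1%

170.1%


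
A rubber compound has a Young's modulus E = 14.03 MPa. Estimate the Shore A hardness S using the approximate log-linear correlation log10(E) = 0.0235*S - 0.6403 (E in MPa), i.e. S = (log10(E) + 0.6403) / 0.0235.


log10(E) = 0.0235*S - 0.6403  =>  S = (log10(E) + 0.6403) / 0.0235
log10(14.03) = 1.147058
S = (1.147058 + 0.6403) / 0.0235 = 1.787358 / 0.0235
S = 76.1

Shore A = 76.1


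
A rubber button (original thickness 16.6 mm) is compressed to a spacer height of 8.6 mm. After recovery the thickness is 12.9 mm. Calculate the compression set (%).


CS = (t0 - recovered) / (t0 - ts) * 100
= (16.6 - 12.9) / (16.6 - 8.6) * 100
= 3.7 / 8.0 * 100
= 46.2%

46.2%


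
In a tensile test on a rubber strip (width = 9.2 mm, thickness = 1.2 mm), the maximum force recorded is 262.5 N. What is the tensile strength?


Area = width * thickness = 9.2 * 1.2 = 11.04 mm^2
TS = force / area = 262.5 / 11.04 = 23.78 MPa

23.78 MPa


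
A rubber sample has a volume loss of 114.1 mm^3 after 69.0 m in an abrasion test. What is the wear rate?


Rate = volume_loss / distance
= 114.1 / 69.0
= 1.654 mm^3/m

1.654 mm^3/m


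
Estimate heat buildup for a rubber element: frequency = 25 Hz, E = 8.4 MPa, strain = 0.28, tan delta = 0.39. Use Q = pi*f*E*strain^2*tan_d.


Q = pi * f * E * strain^2 * tan_d
= pi * 25 * 8.4 * 0.28^2 * 0.39
= pi * 25 * 8.4 * 0.0784 * 0.39
= 20.1720

Q = 20.1720


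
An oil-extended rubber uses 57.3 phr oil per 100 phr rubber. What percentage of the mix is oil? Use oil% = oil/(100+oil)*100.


Oil % = oil / (100 + oil) * 100
= 57.3 / (100 + 57.3) * 100
= 57.3 / 157.3 * 100
= 36.43%

36.43%


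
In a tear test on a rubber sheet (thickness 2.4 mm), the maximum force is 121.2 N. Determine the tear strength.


Tear strength = force / thickness
= 121.2 / 2.4
= 50.5 N/mm

50.5 N/mm


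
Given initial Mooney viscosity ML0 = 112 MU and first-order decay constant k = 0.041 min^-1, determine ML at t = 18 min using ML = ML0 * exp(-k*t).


ML = ML0 * exp(-k * t)
ML = 112 * exp(-0.041 * 18)
ML = 112 * 0.4781
ML = 53.54 MU

53.54 MU


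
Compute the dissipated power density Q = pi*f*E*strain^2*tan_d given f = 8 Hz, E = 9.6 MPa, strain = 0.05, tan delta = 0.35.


Q = pi * f * E * strain^2 * tan_d
= pi * 8 * 9.6 * 0.05^2 * 0.35
= pi * 8 * 9.6 * 0.0025 * 0.35
= 0.2111

Q = 0.2111


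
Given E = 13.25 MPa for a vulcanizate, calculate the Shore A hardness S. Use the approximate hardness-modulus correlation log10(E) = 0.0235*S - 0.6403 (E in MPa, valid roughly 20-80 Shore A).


log10(E) = 0.0235*S - 0.6403  =>  S = (log10(E) + 0.6403) / 0.0235
log10(13.25) = 1.122216
S = (1.122216 + 0.6403) / 0.0235 = 1.762516 / 0.0235
S = 75.0

Shore A = 75.0


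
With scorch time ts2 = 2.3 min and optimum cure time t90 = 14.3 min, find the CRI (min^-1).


CRI = 100 / (t90 - ts2)
= 100 / (14.3 - 2.3)
= 100 / 12.0
= 8.33 min^-1

8.33 min^-1


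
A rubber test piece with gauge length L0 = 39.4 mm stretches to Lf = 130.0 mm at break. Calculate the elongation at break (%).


Elongation = (Lf - L0) / L0 * 100
= (130.0 - 39.4) / 39.4 * 100
= 90.6 / 39.4 * 100
= 229.9%

229.9%


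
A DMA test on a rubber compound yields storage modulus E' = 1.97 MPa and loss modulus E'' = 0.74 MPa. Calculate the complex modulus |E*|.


|E*| = sqrt(E'^2 + E''^2)
= sqrt(1.97^2 + 0.74^2)
= sqrt(3.8809 + 0.5476)
= 2.104 MPa

2.104 MPa


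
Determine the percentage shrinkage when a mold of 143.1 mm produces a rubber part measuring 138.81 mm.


Shrinkage = (mold - part) / mold * 100
= (143.1 - 138.81) / 143.1 * 100
= 4.29 / 143.1 * 100
= 3.0%

3.0%


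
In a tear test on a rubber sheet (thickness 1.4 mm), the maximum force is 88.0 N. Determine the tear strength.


Tear strength = force / thickness
= 88.0 / 1.4
= 62.86 N/mm

62.86 N/mm


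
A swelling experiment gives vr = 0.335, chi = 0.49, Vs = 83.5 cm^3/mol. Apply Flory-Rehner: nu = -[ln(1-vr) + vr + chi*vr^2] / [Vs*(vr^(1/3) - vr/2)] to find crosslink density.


ln(1 - vr) = ln(1 - 0.335) = -0.4080
Numerator = -((-0.4080) + 0.335 + 0.49 * 0.335^2) = 0.0180
Denominator = 83.5 * (0.335^(1/3) - 0.335/2) = 44.0057
nu = 0.0180 / 44.0057 = 4.0854e-04 mol/cm^3

4.0854e-04 mol/cm^3


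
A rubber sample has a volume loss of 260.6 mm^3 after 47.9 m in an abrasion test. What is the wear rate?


Rate = volume_loss / distance
= 260.6 / 47.9
= 5.441 mm^3/m

5.441 mm^3/m


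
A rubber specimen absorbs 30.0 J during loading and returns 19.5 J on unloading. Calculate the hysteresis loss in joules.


Hysteresis loss = loading - unloading
= 30.0 - 19.5
= 10.5 J

10.5 J


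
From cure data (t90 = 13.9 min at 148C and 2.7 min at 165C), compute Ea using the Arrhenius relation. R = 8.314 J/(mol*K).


T1 = 421.15 K, T2 = 438.15 K
1/T1 - 1/T2 = 9.2128e-05
ln(t1/t2) = ln(13.9/2.7) = 1.6386
Ea = 8.314 * 1.6386 / 9.2128e-05 = 147877.9749 J/mol
Ea = 147.88 kJ/mol

147.88 kJ/mol


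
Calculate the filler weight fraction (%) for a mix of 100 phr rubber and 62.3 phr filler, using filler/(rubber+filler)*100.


Filler % = filler / (rubber + filler) * 100
= 62.3 / (100 + 62.3) * 100
= 62.3 / 162.3 * 100
= 38.39%

38.39%


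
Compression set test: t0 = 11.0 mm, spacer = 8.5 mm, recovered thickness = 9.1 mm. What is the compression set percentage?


CS = (t0 - recovered) / (t0 - ts) * 100
= (11.0 - 9.1) / (11.0 - 8.5) * 100
= 1.9 / 2.5 * 100
= 76.0%

76.0%


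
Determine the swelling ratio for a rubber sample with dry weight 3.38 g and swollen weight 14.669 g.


Q = W_swollen / W_dry
Q = 14.669 / 3.38
Q = 4.34

Q = 4.34


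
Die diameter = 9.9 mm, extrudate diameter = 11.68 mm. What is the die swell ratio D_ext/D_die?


Die swell ratio = D_extrudate / D_die
= 11.68 / 9.9
= 1.18

Die swell = 1.18


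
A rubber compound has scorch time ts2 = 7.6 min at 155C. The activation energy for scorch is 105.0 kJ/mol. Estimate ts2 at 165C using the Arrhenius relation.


Convert temperatures: T1 = 155 + 273.15 = 428.15 K, T2 = 165 + 273.15 = 438.15 K
ts2_new = 7.6 * exp(105000 / 8.314 * (1/438.15 - 1/428.15))
1/T2 - 1/T1 = -5.3307e-05
ts2_new = 3.88 min

3.88 min


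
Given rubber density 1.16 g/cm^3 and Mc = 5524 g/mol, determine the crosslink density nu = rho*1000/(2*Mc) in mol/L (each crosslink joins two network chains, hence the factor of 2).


nu = rho * 1000 / (2 * Mc)
nu = 1.16 * 1000 / (2 * 5524)
nu = 1160.0 / 11048
nu = 0.1050 mol/L

0.1050 mol/L


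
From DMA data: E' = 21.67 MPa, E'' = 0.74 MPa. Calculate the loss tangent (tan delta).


tan delta = E'' / E'
= 0.74 / 21.67
= 0.0341

tan delta = 0.0341


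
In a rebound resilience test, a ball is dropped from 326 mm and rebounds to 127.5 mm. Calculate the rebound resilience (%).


Resilience = h_rebound / h_drop * 100
= 127.5 / 326 * 100
= 39.1%

39.1%
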